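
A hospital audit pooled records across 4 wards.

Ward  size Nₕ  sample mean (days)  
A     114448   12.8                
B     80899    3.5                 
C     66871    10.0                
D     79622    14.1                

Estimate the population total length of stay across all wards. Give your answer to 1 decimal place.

3539461.1

A: 114448·12.8 = 1464934.4
B: 80899·3.5 = 283146.5
C: 66871·10.0 = 668710
D: 79622·14.1 = 1122670.2
τ̂ = Σ Nₕx̄ₕ = 3539461.1.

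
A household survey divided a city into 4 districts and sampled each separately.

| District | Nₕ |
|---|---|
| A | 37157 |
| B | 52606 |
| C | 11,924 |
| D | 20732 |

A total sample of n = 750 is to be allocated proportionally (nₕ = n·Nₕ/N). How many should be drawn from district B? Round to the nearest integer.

322

N = 37157 + 52606 + 11924 + 20732 = 122419.
n_B = 750·52606/122419 = 322.291... → 322.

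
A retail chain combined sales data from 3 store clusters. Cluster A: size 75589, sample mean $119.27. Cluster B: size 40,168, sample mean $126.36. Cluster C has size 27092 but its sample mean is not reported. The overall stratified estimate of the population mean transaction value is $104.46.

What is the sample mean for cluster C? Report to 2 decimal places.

30.67

Σ Nₕx̄ₕ = N·μ, so 27092·x̄_C = 142849·104.46 − (75589·119.27 + 40168·126.36).
= 14922006.54 − 14091128.51 = 830878.03.
x̄_C = 830878.03 / 27092 = 30.6688... → 30.67.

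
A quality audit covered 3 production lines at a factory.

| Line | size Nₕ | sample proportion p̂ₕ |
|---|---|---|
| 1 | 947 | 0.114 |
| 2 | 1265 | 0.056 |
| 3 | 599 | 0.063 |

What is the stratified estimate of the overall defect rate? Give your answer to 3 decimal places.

N = 947 + 1265 + 599 = 2811.
Overall proportion = Σ (Nₕ/N)·p̂ₕ.
Σ Nₕp̂ₕ = 107.958 + 70.84 + 37.737 = 216.535.
216.535 / 2811 = 0.07703... → 0.077.

0.077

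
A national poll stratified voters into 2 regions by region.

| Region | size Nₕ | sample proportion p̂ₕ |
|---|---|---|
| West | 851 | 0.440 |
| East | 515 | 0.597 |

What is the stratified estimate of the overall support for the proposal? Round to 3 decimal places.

N = 851 + 515 = 1366.
Overall proportion = Σ (Nₕ/N)·p̂ₕ.
Σ Nₕp̂ₕ = 374.44 + 307.455 = 681.895.
681.895 / 1366 = 0.49919... → 0.499.

0.499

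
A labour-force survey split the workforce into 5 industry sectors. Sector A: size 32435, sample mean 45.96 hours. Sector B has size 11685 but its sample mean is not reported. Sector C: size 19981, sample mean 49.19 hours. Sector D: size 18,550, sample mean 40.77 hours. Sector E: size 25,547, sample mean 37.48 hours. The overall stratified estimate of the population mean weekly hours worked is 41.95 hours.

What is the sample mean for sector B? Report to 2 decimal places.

30.08

N = 32435 + 11685 + 19981 + 18550 + 25547 = 108198.
Overall total = μ·N = 41.95·108198 = 4538906.1.
Subtract the known strata: 32435·45.96 + 19981·49.19 + 18550·40.77 + 25547·37.48 = 4187363.05.
Remaining total for sector B: 4538906.1 − 4187363.05 = 351543.05.
Divide by its size: 351543.05 / 11685 = 30.0850... → 30.08.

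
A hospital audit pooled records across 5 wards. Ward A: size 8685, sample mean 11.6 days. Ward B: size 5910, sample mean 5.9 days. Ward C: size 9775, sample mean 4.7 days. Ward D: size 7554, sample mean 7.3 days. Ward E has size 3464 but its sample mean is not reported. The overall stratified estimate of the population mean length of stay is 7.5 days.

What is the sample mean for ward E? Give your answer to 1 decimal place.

8.3

Σ Nₕx̄ₕ = N·μ, so 3464·x̄_E = 35388·7.5 − (8685·11.6 + 5910·5.9 + 9775·4.7 + 7554·7.3).
= 265410 − 236701.7 = 28708.3.
x̄_E = 28708.3 / 3464 = 8.288... → 8.3.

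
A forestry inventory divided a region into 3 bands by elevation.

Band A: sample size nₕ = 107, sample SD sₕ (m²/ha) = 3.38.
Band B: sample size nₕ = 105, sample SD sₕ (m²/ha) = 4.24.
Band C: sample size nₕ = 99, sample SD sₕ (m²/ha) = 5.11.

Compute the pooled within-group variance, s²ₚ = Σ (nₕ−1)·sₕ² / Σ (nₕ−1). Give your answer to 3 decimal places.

A: (107−1)·3.38² = 106·11.4244 = 1210.9864
B: (105−1)·4.24² = 104·17.9776 = 1869.6704
C: (99−1)·5.11² = 98·26.1121 = 2558.9858
Numerator = 5639.6426; denominator = Σ(nₕ−1) = 308.
s²ₚ = 5639.6426/308 = 18.31053... → 18.311.

18.311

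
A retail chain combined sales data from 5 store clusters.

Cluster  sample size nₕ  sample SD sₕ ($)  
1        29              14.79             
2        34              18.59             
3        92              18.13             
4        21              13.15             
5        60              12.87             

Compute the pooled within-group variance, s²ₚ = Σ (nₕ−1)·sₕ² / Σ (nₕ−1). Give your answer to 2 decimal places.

262.65

1: (29−1)·14.79² = 28·218.7441 = 6124.8348
2: (34−1)·18.59² = 33·345.5881 = 11404.4073
3: (92−1)·18.13² = 91·328.6969 = 29911.4179
4: (21−1)·13.15² = 20·172.9225 = 3458.45
5: (60−1)·12.87² = 59·165.6369 = 9772.5771
Numerator = 60671.6871; denominator = Σ(nₕ−1) = 231.
s²ₚ = 60671.6871/231 = 262.6480... → 262.65.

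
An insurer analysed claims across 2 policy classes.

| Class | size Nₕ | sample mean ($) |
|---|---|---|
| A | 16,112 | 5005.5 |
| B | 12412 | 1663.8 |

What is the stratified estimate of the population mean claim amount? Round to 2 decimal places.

3551.38

x̄_st = (Σ Nₕx̄ₕ) / (Σ Nₕ) = (16112·5005.5 + 12412·1663.8) / 28524
= 101299701.6 / 28524 = 3551.3849... → 3551.38.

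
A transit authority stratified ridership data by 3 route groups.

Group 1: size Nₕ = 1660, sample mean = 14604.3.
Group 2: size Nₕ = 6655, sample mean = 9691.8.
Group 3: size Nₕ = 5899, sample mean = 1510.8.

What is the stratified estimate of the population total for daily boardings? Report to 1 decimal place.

Estimate total by summing Nₕ·x̄ₕ over strata.
1660·14604.3 + 6655·9691.8 + 5899·1510.8 = 24243138 + 64498929 + 8912209.2 = 97654276.2.

97654276.2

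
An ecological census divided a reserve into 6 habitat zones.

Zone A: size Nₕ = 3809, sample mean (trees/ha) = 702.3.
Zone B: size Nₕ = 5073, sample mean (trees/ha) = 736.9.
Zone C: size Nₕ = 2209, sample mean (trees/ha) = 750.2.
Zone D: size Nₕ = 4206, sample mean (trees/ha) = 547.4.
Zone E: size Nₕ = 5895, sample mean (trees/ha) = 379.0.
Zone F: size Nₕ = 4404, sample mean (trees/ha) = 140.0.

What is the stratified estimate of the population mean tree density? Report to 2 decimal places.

516.63

N = 3809 + 5073 + 2209 + 4206 + 5895 + 4404 = 25596.
The stratified mean weights each stratum mean by its population share Nₕ/N.
Σ Nₕx̄ₕ = 3809·702.3 + 5073·736.9 + 2209·750.2 + 4206·547.4 + 5895·379.0 + 4404·140.0 = 2675060.7 + 3738293.7 + 1657191.8 + 2302364.4 + 2234205 + 616560 = 13223675.6.
Divide by N: 13223675.6 / 25596 = 516.6306... → 516.63.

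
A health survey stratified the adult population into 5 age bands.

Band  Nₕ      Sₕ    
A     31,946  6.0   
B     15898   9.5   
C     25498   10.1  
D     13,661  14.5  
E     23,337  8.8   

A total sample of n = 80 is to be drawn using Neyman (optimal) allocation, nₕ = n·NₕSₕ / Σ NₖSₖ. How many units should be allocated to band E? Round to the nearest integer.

Σ NₕSₕ = 31946·6.0 + 15898·9.5 + 25498·10.1 + 13661·14.5 + 23337·8.8 = 1003686.9.
Share for E: 205365.6/1003686.9 = 0.20461.
n_E = 80 × 0.20461 = 16.369... → 16.

16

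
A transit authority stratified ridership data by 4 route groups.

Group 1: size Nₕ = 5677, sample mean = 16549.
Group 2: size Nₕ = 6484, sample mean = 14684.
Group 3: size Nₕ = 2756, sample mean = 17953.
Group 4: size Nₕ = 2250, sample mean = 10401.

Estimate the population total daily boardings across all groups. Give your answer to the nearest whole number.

262040447

Estimate total by summing Nₕ·x̄ₕ over strata.
5677·16549 + 6484·14684 + 2756·17953 + 2250·10401 = 93948673 + 95211056 + 49478468 + 23402250 = 262040447.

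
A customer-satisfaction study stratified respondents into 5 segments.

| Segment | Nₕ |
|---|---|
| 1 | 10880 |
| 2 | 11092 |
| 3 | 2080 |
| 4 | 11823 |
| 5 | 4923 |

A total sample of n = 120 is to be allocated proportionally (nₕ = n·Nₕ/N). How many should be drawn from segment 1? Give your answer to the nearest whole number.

Share of segment 1 = 10880/40798 = 0.26668.
Allocate 120 × 0.26668 = 32.002... → 32.

32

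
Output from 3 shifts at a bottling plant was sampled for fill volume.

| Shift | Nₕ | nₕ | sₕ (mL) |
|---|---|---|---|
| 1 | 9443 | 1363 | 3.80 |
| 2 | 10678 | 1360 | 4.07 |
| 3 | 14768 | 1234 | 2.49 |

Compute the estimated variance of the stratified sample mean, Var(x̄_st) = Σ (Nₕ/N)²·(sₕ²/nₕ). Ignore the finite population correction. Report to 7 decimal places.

N = 34889. Term for each stratum: Wₕ²sₕ²/nₕ.
Var(x̄_st) = 0.0007760939 + 0.0011409134 + 0.0009002225 = 0.0028172298 → 0.0028172.

0.0028172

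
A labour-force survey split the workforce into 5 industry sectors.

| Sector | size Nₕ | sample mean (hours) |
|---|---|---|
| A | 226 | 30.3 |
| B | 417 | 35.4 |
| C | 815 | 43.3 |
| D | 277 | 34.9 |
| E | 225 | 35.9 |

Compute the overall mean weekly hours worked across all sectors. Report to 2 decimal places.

N = 226 + 417 + 815 + 277 + 225 = 1960.
The stratified mean weights each stratum mean by its population share Nₕ/N.
Σ Nₕx̄ₕ = 226·30.3 + 417·35.4 + 815·43.3 + 277·34.9 + 225·35.9 = 6847.8 + 14761.8 + 35289.5 + 9667.3 + 8077.5 = 74643.9.
Divide by N: 74643.9 / 1960 = 38.0836... → 38.08.

38.08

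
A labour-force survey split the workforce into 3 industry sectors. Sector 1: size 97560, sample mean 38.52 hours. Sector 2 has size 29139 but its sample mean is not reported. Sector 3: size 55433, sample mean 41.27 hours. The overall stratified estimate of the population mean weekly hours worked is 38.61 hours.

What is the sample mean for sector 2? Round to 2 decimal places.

33.85

Σ Nₕx̄ₕ = N·μ, so 29139·x̄_2 = 182132·38.61 − (97560·38.52 + 55433·41.27).
= 7032116.52 − 6045731.11 = 986385.41.
x̄_2 = 986385.41 / 29139 = 33.8510... → 33.85.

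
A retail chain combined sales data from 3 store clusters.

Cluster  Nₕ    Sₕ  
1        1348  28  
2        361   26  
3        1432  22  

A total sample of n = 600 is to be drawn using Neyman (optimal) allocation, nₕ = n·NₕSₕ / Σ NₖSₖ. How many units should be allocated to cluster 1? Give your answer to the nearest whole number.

288

1: NₕSₕ = 1348·28 = 37744
2: NₕSₕ = 361·26 = 9386
3: NₕSₕ = 1432·22 = 31504
Σ NₕSₕ = 78634.
n_1 = 600·37744/78634 = 287.998... → 288.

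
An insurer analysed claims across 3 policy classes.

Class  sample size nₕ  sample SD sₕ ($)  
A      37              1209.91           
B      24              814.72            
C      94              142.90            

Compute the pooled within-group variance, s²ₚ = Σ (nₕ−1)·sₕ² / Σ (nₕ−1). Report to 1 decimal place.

459641.7

Degrees of freedom: 36 + 23 + 93 = 152.
Σ(nₕ−1)sₕ² = 36·1463882.2081 + 23·663768.6784 + 93·20420.41 = 69865537.2248.
s²ₚ = 69865537.2248 / 152 = 459641.692... → 459641.7.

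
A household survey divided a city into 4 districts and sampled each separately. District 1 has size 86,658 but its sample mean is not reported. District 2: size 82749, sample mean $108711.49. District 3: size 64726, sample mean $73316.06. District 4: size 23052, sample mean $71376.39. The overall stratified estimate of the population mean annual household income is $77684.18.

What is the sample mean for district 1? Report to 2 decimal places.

N = 86658 + 82749 + 64726 + 23052 = 257185.
Overall total = μ·N = 77684.18·257185 = 19979205833.3.
Subtract the known strata: 82749·108711.49 + 64726·73316.06 + 23052·71376.39 = 15386590927.85.
Remaining total for district 1: 19979205833.3 − 15386590927.85 = 4592614905.45.
Divide by its size: 4592614905.45 / 86658 = 52997.0101... → 52997.01.

52997.01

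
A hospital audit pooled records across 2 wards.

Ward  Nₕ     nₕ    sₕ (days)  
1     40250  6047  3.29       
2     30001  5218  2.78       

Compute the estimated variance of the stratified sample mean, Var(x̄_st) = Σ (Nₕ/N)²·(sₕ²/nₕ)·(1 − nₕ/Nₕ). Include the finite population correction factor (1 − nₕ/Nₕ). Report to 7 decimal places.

0.0007225

N = 70251; Wₕ = Nₕ/N.
ward 1: (40250/70251)²·3.29²/6047·(1 − 6047/40250) = 0.0004993176
ward 2: (30001/70251)²·2.78²/5218·(1 − 5218/30001) = 0.0002231362
Sum = 0.0007224539 → 0.0007225.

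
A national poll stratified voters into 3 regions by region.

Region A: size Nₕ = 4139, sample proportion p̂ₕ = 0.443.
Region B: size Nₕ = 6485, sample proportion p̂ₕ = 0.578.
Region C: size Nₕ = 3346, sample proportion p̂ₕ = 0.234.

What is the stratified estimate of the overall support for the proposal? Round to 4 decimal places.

0.4556

Wₕ = Nₕ/N with N = 13970: 0.2963, 0.4642, 0.2395.
p̂_st = 0.2963·0.443 + 0.4642·0.578 + 0.2395·0.234 ≈ 0.455610... → 0.4556.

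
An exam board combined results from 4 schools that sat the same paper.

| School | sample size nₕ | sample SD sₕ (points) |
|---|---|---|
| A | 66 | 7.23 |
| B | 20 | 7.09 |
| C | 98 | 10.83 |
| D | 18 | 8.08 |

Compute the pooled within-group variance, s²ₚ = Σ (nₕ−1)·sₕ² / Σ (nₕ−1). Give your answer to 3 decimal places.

A: (66−1)·7.23² = 65·52.2729 = 3397.7385
B: (20−1)·7.09² = 19·50.2681 = 955.0939
C: (98−1)·10.83² = 97·117.2889 = 11377.0233
D: (18−1)·8.08² = 17·65.2864 = 1109.8688
Numerator = 16839.7245; denominator = Σ(nₕ−1) = 198.
s²ₚ = 16839.7245/198 = 85.04911... → 85.049.

85.049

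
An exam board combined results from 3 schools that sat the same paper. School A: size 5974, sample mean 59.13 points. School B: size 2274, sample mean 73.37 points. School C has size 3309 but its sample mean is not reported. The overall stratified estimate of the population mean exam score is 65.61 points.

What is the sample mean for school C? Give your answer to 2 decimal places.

Σ Nₕx̄ₕ = N·μ, so 3309·x̄_C = 11557·65.61 − (5974·59.13 + 2274·73.37).
= 758254.77 − 520086 = 238168.77.
x̄_C = 238168.77 / 3309 = 71.9761... → 71.98.

71.98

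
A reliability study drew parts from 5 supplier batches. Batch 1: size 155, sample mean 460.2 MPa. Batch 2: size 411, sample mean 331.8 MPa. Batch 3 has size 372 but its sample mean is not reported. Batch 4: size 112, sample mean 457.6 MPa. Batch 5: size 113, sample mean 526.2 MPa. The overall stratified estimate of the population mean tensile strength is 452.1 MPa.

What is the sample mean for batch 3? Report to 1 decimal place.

557.5

Σ Nₕx̄ₕ = N·μ, so 372·x̄_3 = 1163·452.1 − (155·460.2 + 411·331.8 + 112·457.6 + 113·526.2).
= 525792.3 − 318412.6 = 207379.7.
x̄_3 = 207379.7 / 372 = 557.472... → 557.5.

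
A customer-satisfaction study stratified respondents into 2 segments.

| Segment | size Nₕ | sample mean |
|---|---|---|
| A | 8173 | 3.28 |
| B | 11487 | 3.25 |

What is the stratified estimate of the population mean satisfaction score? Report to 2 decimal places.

N = 19660; weights Wₕ = Nₕ/N = (0.4157, 0.5843).
x̄_st = Σ Wₕ·x̄ₕ = 0.4157·3.28 + 0.5843·3.25 ≈ 3.2625...
→ 3.26.

3.26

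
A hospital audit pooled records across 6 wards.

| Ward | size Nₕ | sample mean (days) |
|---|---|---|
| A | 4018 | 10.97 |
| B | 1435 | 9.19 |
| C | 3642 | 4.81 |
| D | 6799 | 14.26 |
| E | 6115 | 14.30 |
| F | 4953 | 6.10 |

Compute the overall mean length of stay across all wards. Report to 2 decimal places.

10.73

N = 26962; weights Wₕ = Nₕ/N = (0.1490, 0.0532, 0.1351, 0.2522, 0.2268, 0.1837).
x̄_st = Σ Wₕ·x̄ₕ = 0.1490·10.97 + 0.0532·9.19 + 0.1351·4.81 + 0.2522·14.26 + 0.2268·14.30 + 0.1837·6.10 ≈ 10.7334...
→ 10.73.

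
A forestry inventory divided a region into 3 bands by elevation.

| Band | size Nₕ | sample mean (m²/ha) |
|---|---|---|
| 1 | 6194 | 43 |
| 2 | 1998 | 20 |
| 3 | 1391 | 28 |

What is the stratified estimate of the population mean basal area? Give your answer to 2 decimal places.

36.03

x̄_st = (Σ Nₕx̄ₕ) / (Σ Nₕ) = (6194·43 + 1998·20 + 1391·28) / 9583
= 345250 / 9583 = 36.0273... → 36.03.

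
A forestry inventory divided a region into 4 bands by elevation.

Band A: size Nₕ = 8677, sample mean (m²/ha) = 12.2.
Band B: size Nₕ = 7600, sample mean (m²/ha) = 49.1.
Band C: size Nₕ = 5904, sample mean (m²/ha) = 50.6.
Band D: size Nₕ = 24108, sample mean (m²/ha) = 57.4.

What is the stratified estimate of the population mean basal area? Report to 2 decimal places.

46.70

x̄_st = (Σ Nₕx̄ₕ) / (Σ Nₕ) = (8677·12.2 + 7600·49.1 + 5904·50.6 + 24108·57.4) / 46289
= 2161561 / 46289 = 46.6971... → 46.70.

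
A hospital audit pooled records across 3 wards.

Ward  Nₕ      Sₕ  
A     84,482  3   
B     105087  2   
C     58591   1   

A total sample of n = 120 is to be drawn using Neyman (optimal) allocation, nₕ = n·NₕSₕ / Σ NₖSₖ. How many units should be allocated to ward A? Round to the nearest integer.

58

Σ NₕSₕ = 84482·3 + 105087·2 + 58591·1 = 522211.
Share for A: 253446/522211 = 0.48533.
n_A = 120 × 0.48533 = 58.240... → 58.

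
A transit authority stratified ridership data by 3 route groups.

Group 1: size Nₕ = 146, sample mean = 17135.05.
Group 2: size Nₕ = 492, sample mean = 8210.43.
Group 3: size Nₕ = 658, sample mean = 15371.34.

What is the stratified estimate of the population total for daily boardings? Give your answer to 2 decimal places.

Population total = Σ Nₕ·x̄ₕ (each stratum's size times its mean).
146·17135.05 + 492·8210.43 + 658·15371.34 = 2501717.3 + 4039531.56 + 10114341.72 = 16655590.58.

16655590.58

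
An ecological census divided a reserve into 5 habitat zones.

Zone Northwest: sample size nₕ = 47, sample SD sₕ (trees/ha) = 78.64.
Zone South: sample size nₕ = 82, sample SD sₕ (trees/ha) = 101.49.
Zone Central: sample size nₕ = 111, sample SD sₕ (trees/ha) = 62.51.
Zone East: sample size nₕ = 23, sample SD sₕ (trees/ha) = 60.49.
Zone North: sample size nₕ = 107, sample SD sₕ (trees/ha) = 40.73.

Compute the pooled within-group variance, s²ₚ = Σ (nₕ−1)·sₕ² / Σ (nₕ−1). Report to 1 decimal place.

4945.1

Northwest: (47−1)·78.64² = 46·6184.2496 = 284475.4816
South: (82−1)·101.49² = 81·10300.2201 = 834317.8281
Central: (111−1)·62.51² = 110·3907.5001 = 429825.011
East: (23−1)·60.49² = 22·3659.0401 = 80498.8822
North: (107−1)·40.73² = 106·1658.9329 = 175846.8874
Numerator = 1804964.0903; denominator = Σ(nₕ−1) = 365.
s²ₚ = 1804964.0903/365 = 4945.107... → 4945.1.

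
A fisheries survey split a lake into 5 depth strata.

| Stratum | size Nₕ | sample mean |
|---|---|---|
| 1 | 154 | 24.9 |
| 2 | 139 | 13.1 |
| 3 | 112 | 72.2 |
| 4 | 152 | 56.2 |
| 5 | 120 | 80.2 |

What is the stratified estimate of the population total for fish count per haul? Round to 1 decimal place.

1: 154·24.9 = 3834.6
2: 139·13.1 = 1820.9
3: 112·72.2 = 8086.4
4: 152·56.2 = 8542.4
5: 120·80.2 = 9624
τ̂ = Σ Nₕx̄ₕ = 31908.3.

31908.3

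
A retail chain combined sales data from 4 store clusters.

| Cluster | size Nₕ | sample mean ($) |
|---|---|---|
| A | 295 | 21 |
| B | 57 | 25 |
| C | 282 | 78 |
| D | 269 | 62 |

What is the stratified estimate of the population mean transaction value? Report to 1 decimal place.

51.3

N = 295 + 57 + 282 + 269 = 903.
Weight each subgroup mean by Nₕ/N and sum.
Σ Nₕx̄ₕ = 295·21 + 57·25 + 282·78 + 269·62 = 6195 + 1425 + 21996 + 16678 = 46294.
Divide by N: 46294 / 903 = 51.267... → 51.3.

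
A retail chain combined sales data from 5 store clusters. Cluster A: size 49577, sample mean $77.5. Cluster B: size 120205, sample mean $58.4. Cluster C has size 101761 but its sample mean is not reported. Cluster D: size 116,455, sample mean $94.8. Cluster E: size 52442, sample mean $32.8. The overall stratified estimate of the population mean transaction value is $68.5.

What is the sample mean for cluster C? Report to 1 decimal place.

64.3

N = 49577 + 120205 + 101761 + 116455 + 52442 = 440440.
Overall total = μ·N = 68.5·440440 = 30170140.
Subtract the known strata: 49577·77.5 + 120205·58.4 + 116455·94.8 + 52442·32.8 = 23622221.1.
Remaining total for cluster C: 30170140 − 23622221.1 = 6547918.9.
Divide by its size: 6547918.9 / 101761 = 64.346... → 64.3.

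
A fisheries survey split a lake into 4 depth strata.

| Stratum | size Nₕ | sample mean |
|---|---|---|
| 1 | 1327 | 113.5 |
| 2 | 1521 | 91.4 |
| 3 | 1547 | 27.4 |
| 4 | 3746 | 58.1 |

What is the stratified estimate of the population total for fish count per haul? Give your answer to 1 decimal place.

1: 1327·113.5 = 150614.5
2: 1521·91.4 = 139019.4
3: 1547·27.4 = 42387.8
4: 3746·58.1 = 217642.6
τ̂ = Σ Nₕx̄ₕ = 549664.3.

549664.3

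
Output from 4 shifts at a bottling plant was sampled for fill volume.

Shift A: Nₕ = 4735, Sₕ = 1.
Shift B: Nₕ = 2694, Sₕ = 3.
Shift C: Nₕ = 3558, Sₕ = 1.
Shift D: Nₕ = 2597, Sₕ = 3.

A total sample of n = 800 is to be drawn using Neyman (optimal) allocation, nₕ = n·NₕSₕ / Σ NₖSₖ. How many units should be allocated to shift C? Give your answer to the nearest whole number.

Σ NₕSₕ = 4735·1 + 2694·3 + 3558·1 + 2597·3 = 24166.
Share for C: 3558/24166 = 0.14723.
n_C = 800 × 0.14723 = 117.785... → 118.

118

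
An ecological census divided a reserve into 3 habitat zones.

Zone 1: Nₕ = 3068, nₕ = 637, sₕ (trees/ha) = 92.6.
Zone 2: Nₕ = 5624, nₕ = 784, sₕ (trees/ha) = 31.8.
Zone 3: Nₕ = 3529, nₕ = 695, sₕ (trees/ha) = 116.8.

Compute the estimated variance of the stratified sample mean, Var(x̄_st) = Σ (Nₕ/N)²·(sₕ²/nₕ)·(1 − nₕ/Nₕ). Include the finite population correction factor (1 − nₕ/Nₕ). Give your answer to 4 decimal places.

2.2217

N = 12221. Term for each stratum: Wₕ²sₕ²/nₕ·(1−nₕ/Nₕ).
Var(x̄_st) = 0.6722168 + 0.2350798 + 1.3144343 = 2.2217310 → 2.2217.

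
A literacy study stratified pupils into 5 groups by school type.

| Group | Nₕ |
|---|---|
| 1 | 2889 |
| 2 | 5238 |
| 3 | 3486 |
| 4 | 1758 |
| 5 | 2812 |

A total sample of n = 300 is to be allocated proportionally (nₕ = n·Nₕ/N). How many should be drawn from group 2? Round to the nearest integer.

Share of group 2 = 5238/16183 = 0.32367.
Allocate 300 × 0.32367 = 97.102... → 97.

97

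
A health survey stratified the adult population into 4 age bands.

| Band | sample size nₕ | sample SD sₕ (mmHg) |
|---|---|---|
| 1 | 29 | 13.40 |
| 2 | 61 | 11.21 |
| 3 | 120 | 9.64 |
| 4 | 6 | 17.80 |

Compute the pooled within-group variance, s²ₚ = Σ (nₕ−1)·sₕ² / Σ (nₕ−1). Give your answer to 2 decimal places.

Degrees of freedom: 28 + 60 + 119 + 5 = 212.
Σ(nₕ−1)sₕ² = 28·179.56 + 60·125.6641 + 119·92.9296 + 5·316.84 = 25210.3484.
s²ₚ = 25210.3484 / 212 = 118.9167... → 118.92.

118.92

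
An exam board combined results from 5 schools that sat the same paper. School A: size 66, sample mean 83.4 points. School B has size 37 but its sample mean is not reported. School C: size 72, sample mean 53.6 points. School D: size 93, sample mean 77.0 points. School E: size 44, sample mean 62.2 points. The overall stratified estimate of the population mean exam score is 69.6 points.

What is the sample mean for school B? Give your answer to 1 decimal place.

66.3

N = 66 + 37 + 72 + 93 + 44 = 312.
Overall total = μ·N = 69.6·312 = 21715.2.
Subtract the known strata: 66·83.4 + 72·53.6 + 93·77.0 + 44·62.2 = 19261.4.
Remaining total for school B: 21715.2 − 19261.4 = 2453.8.
Divide by its size: 2453.8 / 37 = 66.319... → 66.3.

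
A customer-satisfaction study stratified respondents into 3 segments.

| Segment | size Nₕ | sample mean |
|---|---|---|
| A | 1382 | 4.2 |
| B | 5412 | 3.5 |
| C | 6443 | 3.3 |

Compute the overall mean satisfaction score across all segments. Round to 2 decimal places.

x̄_st = (Σ Nₕx̄ₕ) / (Σ Nₕ) = (1382·4.2 + 5412·3.5 + 6443·3.3) / 13237
= 46008.3 / 13237 = 3.4757... → 3.48.

3.48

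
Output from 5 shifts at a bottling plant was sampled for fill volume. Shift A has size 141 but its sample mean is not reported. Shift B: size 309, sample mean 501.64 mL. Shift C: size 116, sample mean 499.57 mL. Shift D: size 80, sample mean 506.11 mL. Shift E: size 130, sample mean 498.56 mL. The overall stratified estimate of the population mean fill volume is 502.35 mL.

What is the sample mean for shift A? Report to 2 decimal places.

507.55

Σ Nₕx̄ₕ = N·μ, so 141·x̄_A = 776·502.35 − (309·501.64 + 116·499.57 + 80·506.11 + 130·498.56).
= 389823.6 − 318258.48 = 71565.12.
x̄_A = 71565.12 / 141 = 507.5540... → 507.55.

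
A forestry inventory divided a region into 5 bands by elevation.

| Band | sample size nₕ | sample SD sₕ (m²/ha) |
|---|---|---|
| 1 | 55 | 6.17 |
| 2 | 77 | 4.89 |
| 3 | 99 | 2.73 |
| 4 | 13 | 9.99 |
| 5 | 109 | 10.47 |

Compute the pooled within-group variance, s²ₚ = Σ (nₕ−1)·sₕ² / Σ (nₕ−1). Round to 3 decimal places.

50.690

1: (55−1)·6.17² = 54·38.0689 = 2055.7206
2: (77−1)·4.89² = 76·23.9121 = 1817.3196
3: (99−1)·2.73² = 98·7.4529 = 730.3842
4: (13−1)·9.99² = 12·99.8001 = 1197.6012
5: (109−1)·10.47² = 108·109.6209 = 11839.0572
Numerator = 17640.0828; denominator = Σ(nₕ−1) = 348.
s²ₚ = 17640.0828/348 = 50.68989... → 50.690.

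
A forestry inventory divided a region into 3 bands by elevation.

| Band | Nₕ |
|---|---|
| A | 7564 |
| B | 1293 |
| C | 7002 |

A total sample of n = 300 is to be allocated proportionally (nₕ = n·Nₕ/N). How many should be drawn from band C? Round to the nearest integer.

132

Share of band C = 7002/15859 = 0.44152.
Allocate 300 × 0.44152 = 132.455... → 132.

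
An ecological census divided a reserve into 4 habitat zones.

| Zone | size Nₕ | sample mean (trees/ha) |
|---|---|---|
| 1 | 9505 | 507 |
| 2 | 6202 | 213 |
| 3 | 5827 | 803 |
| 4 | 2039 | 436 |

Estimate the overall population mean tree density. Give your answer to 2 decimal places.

N = 9505 + 6202 + 5827 + 2039 = 23573.
Overall mean = Σ (Nₕ/N)·x̄ₕ — weight by population share, not a simple average.
Σ Nₕx̄ₕ = 9505·507 + 6202·213 + 5827·803 + 2039·436 = 4819035 + 1321026 + 4679081 + 889004 = 11708146.
Divide by N: 11708146 / 23573 = 496.6761... → 496.68.

496.68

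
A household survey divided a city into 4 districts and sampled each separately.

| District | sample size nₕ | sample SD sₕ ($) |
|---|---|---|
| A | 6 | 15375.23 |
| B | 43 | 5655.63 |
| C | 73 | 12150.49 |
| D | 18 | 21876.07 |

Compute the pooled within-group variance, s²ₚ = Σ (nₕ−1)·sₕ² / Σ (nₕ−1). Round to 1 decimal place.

Degrees of freedom: 5 + 42 + 72 + 17 = 136.
Σ(nₕ−1)sₕ² = 5·236397697.5529 + 42·31986150.6969 + 72·147634407.2401 + 17·478562438.6449 = 21290645595.2848.
s²ₚ = 21290645595.2848 / 136 = 156548864.671... → 156548864.7.

156548864.7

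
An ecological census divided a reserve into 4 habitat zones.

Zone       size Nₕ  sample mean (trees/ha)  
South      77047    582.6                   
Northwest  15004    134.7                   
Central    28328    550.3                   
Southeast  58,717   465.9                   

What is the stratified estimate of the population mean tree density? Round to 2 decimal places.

N = 179096; weights Wₕ = Nₕ/N = (0.4302, 0.0838, 0.1582, 0.3279).
x̄_st = Σ Wₕ·x̄ₕ = 0.4302·582.6 + 0.0838·134.7 + 0.1582·550.3 + 0.3279·465.9 ≈ 501.7073...
→ 501.71.

501.71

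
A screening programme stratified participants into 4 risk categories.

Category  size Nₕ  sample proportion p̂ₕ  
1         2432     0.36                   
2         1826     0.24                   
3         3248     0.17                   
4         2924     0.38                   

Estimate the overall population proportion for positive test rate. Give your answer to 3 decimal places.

N = 2432 + 1826 + 3248 + 2924 = 10430.
Overall proportion = Σ (Nₕ/N)·p̂ₕ.
Σ Nₕp̂ₕ = 875.52 + 438.24 + 552.16 + 1111.12 = 2977.04.
2977.04 / 10430 = 0.28543... → 0.285.

0.285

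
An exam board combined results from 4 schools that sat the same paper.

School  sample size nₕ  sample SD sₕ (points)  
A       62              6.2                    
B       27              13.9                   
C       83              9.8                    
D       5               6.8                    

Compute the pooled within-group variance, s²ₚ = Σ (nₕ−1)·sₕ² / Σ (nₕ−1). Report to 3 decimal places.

89.182

Degrees of freedom: 61 + 26 + 82 + 4 = 173.
Σ(nₕ−1)sₕ² = 61·38.44 + 26·193.21 + 82·96.04 + 4·46.24 = 15428.54.
s²ₚ = 15428.54 / 173 = 89.18231... → 89.182.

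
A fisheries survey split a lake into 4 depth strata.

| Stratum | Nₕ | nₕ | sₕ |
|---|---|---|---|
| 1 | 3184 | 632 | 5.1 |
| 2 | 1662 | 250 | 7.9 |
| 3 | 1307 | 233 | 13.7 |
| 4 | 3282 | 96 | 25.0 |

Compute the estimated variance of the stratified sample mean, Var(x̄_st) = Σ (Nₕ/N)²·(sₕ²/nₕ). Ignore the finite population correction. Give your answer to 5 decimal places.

0.81567

N = 9435; Wₕ = Nₕ/N.
stratum 1: (3184/9435)²·5.1²/632 = 0.00468690
stratum 2: (1662/9435)²·7.9²/250 = 0.00774627
stratum 3: (1307/9435)²·13.7²/233 = 0.01545797
stratum 4: (3282/9435)²·25.0²/96 = 0.78777488
Sum = 0.81566602 → 0.81567.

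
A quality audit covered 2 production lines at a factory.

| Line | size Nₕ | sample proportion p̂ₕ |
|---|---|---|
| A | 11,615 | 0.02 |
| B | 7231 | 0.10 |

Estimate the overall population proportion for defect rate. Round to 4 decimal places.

0.0507

Wₕ = Nₕ/N with N = 18846: 0.6163, 0.3837.
p̂_st = 0.6163·0.02 + 0.3837·0.10 ≈ 0.050695... → 0.0507.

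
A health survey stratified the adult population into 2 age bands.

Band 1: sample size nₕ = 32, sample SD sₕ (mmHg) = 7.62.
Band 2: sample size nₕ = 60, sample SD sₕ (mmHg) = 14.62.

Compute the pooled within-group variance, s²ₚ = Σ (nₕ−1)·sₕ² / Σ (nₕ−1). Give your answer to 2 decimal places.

160.12

1: (32−1)·7.62² = 31·58.0644 = 1799.9964
2: (60−1)·14.62² = 59·213.7444 = 12610.9196
Numerator = 14410.916; denominator = Σ(nₕ−1) = 90.
s²ₚ = 14410.916/90 = 160.1213... → 160.12.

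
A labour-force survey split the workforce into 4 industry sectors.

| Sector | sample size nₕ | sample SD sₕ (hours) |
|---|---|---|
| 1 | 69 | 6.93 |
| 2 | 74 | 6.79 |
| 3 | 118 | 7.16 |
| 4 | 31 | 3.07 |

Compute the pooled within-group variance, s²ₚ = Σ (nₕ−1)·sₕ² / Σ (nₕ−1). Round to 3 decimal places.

Degrees of freedom: 68 + 73 + 117 + 30 = 288.
Σ(nₕ−1)sₕ² = 68·48.0249 + 73·46.1041 + 117·51.2656 + 30·9.4249 = 12912.1147.
s²ₚ = 12912.1147 / 288 = 44.83373... → 44.834.

44.834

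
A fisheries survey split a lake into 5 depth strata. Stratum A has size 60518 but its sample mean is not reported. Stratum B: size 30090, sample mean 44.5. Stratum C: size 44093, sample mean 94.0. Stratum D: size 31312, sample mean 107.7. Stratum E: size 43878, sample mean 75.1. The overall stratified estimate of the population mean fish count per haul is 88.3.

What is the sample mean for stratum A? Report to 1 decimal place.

105.5

Σ Nₕx̄ₕ = N·μ, so 60518·x̄_A = 209891·88.3 − (30090·44.5 + 44093·94.0 + 31312·107.7 + 43878·75.1).
= 18533375.3 − 12151287.2 = 6382088.1.
x̄_A = 6382088.1 / 60518 = 105.458... → 105.5.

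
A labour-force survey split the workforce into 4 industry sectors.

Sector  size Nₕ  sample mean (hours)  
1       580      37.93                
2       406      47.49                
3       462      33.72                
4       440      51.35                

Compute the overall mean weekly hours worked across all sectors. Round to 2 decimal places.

42.08

N = 580 + 406 + 462 + 440 = 1888.
Overall mean = Σ (Nₕ/N)·x̄ₕ — weight by population share, not a simple average.
Σ Nₕx̄ₕ = 580·37.93 + 406·47.49 + 462·33.72 + 440·51.35 = 21999.4 + 19280.94 + 15578.64 + 22594 = 79452.98.
Divide by N: 79452.98 / 1888 = 42.0831... → 42.08.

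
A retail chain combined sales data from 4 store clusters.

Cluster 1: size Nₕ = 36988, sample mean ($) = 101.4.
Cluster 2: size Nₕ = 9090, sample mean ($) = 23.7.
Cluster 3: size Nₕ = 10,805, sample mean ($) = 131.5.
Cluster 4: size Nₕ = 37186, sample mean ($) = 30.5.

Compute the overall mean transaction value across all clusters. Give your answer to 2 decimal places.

69.32

N = 36988 + 9090 + 10805 + 37186 = 94069.
The stratified mean weights each stratum mean by its population share Nₕ/N.
Σ Nₕx̄ₕ = 36988·101.4 + 9090·23.7 + 10805·131.5 + 37186·30.5 = 3750583.2 + 215433 + 1420857.5 + 1134173 = 6521046.7.
Divide by N: 6521046.7 / 94069 = 69.3220... → 69.32.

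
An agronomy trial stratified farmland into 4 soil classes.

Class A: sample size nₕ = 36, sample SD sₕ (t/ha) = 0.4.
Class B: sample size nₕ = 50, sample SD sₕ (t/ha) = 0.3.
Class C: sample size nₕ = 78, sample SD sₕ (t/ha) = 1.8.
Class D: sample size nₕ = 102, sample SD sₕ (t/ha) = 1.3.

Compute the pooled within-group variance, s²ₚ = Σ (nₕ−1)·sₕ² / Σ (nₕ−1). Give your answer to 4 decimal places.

1.6419

Degrees of freedom: 35 + 49 + 77 + 101 = 262.
Σ(nₕ−1)sₕ² = 35·0.16 + 49·0.09 + 77·3.24 + 101·1.69 = 430.18.
s²ₚ = 430.18 / 262 = 1.641908... → 1.6419.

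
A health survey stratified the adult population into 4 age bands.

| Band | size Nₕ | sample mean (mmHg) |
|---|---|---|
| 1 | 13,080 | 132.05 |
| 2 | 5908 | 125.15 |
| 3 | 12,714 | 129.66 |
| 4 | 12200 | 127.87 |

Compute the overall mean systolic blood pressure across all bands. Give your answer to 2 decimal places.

N = 13080 + 5908 + 12714 + 12200 = 43902.
Overall mean = Σ (Nₕ/N)·x̄ₕ — weight by population share, not a simple average.
Σ Nₕx̄ₕ = 13080·132.05 + 5908·125.15 + 12714·129.66 + 12200·127.87 = 1727214 + 739386.2 + 1648497.24 + 1560014 = 5675111.44.
Divide by N: 5675111.44 / 43902 = 129.2677... → 129.27.

129.27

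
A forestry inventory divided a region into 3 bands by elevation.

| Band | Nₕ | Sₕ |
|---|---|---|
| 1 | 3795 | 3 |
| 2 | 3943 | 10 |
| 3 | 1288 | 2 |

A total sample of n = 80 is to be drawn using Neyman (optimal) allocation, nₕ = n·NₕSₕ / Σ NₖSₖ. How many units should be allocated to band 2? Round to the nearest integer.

Σ NₕSₕ = 3795·3 + 3943·10 + 1288·2 = 53391.
Share for 2: 39430/53391 = 0.73851.
n_2 = 80 × 0.73851 = 59.081... → 59.

59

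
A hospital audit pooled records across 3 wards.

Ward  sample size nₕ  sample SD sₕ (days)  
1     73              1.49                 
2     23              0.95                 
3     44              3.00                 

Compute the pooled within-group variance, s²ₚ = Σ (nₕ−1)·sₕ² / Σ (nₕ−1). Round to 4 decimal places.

Degrees of freedom: 72 + 22 + 43 = 137.
Σ(nₕ−1)sₕ² = 72·2.2201 + 22·0.9025 + 43·9 = 566.7022.
s²ₚ = 566.7022 / 137 = 4.136512... → 4.1365.

4.1365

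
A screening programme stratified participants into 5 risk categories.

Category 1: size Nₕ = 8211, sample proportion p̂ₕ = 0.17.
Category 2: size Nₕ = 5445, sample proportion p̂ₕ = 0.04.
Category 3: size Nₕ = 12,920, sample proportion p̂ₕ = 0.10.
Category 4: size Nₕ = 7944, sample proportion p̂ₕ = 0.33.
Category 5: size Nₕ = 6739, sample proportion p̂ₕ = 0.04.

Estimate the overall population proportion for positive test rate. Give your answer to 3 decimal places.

N = 8211 + 5445 + 12920 + 7944 + 6739 = 41259.
Overall proportion = Σ (Nₕ/N)·p̂ₕ.
Σ Nₕp̂ₕ = 1395.87 + 217.8 + 1292 + 2621.52 + 269.56 = 5796.75.
5796.75 / 41259 = 0.14050... → 0.140.

0.140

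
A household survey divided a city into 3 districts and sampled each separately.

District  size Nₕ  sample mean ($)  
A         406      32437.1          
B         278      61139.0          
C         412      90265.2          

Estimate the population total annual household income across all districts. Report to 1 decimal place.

A: 406·32437.1 = 13169462.6
B: 278·61139.0 = 16996642
C: 412·90265.2 = 37189262.4
τ̂ = Σ Nₕx̄ₕ = 67355367.0.

67355367.0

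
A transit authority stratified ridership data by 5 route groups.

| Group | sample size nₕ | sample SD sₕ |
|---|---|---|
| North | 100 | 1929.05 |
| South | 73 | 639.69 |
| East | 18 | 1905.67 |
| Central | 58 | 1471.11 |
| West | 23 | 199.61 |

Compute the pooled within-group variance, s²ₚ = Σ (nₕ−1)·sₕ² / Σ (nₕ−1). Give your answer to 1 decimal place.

2186650.1

Degrees of freedom: 99 + 72 + 17 + 57 + 22 = 267.
Σ(nₕ−1)sₕ² = 99·3721233.9025 + 72·409203.2961 + 17·3631578.1489 + 57·2164164.6321 + 22·39844.1521 = 583835577.5739.
s²ₚ = 583835577.5739 / 267 = 2186650.103... → 2186650.1.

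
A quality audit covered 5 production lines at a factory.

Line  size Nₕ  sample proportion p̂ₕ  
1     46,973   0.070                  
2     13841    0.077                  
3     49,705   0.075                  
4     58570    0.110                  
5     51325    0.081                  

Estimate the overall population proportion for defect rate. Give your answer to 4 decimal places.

N = 46973 + 13841 + 49705 + 58570 + 51325 = 220414.
Overall proportion = Σ (Nₕ/N)·p̂ₕ.
Σ Nₕp̂ₕ = 3288.11 + 1065.757 + 3727.875 + 6442.7 + 4157.325 = 18681.767.
18681.767 / 220414 = 0.084758... → 0.0848.

0.0848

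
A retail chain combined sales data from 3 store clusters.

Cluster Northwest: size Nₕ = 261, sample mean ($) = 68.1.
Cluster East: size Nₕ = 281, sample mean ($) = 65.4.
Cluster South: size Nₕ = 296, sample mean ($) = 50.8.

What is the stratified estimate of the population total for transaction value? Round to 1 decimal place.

Population total = Σ Nₕ·x̄ₕ (each stratum's size times its mean).
261·68.1 + 281·65.4 + 296·50.8 = 17774.1 + 18377.4 + 15036.8 = 51188.3.

51188.3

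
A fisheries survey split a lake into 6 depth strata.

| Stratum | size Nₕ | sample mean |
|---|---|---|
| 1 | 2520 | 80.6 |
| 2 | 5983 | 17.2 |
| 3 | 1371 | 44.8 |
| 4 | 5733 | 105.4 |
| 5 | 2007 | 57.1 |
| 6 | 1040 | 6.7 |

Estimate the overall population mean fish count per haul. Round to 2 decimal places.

N = 2520 + 5983 + 1371 + 5733 + 2007 + 1040 = 18654.
Overall mean = Σ (Nₕ/N)·x̄ₕ — weight by population share, not a simple average.
Σ Nₕx̄ₕ = 2520·80.6 + 5983·17.2 + 1371·44.8 + 5733·105.4 + 2007·57.1 + 1040·6.7 = 203112 + 102907.6 + 61420.8 + 604258.2 + 114599.7 + 6968 = 1093266.3.
Divide by N: 1093266.3 / 18654 = 58.6076... → 58.61.

58.61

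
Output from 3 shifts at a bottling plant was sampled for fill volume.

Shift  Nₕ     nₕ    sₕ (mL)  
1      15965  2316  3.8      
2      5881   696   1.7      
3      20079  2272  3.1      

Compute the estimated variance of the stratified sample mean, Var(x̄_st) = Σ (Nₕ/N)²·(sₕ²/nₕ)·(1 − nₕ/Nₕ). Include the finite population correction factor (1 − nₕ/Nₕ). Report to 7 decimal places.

0.0017054

N = 41925; Wₕ = Nₕ/N.
shift 1: (15965/41925)²·3.8²/2316·(1 − 2316/15965) = 0.0007729515
shift 2: (5881/41925)²·1.7²/696·(1 − 696/5881) = 0.0000720348
shift 3: (20079/41925)²·3.1²/2272·(1 − 2272/20079) = 0.0008604027
Sum = 0.0017053890 → 0.0017054.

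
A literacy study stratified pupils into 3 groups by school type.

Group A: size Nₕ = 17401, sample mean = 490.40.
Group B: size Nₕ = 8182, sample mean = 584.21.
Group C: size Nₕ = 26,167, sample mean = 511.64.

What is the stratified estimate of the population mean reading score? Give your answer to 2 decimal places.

515.97

N = 51750; weights Wₕ = Nₕ/N = (0.3363, 0.1581, 0.5056).
x̄_st = Σ Wₕ·x̄ₕ = 0.3363·490.40 + 0.1581·584.21 + 0.5056·511.64 ≈ 515.9718...
→ 515.97.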